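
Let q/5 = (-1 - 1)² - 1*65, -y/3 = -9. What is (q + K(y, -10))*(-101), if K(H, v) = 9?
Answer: 29896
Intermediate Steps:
y = 27 (y = -3*(-9) = 27)
q = -305 (q = 5*((-1 - 1)² - 1*65) = 5*((-2)² - 65) = 5*(4 - 65) = 5*(-61) = -305)
(q + K(y, -10))*(-101) = (-305 + 9)*(-101) = -296*(-101) = 29896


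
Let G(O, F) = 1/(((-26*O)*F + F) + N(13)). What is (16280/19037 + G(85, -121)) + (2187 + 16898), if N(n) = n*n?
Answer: 97177501034687/5091597946 ≈ 19086.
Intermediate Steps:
N(n) = n**2
G(O, F) = 1/(169 + F - 26*F*O) (G(O, F) = 1/(((-26*O)*F + F) + 13**2) = 1/((-26*F*O + F) + 169) = 1/((F - 26*F*O) + 169) = 1/(169 + F - 26*F*O))
(16280/19037 + G(85, -121)) + (2187 + 16898) = (16280/19037 + 1/(169 - 121 - 26*(-121)*85)) + (2187 + 16898) = (16280*(1/19037) + 1/(169 - 121 + 267410)) + 19085 = (16280/19037 + 1/267458) + 19085 = 4354235277/5091597946 + 19085 = 97177501034687/5091597946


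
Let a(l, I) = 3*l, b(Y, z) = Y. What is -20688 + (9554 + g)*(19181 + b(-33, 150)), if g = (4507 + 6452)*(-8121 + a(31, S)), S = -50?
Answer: -1684436138792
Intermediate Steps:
g = -87978852 (g = (4507 + 6452)*(-8121 + 3*31) = 10959*(-8121 + 93) = 10959*(-8028) = -87978852)
-20688 + (9554 + g)*(19181 + b(-33, 150)) = -20688 + (9554 - 87978852)*(19181 - 33) = -20688 - 87969298*19148 = -20688 - 1684436118104 = -1684436138792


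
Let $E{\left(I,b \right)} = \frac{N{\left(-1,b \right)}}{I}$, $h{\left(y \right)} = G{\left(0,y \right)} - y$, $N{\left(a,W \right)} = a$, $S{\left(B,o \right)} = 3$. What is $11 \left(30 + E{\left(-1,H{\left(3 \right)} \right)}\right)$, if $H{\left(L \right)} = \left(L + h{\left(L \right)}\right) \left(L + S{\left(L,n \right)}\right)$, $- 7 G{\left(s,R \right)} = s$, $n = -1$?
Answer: $341$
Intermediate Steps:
$G{\left(s,R \right)} = - \frac{s}{7}$
$h{\left(y \right)} = - y$ ($h{\left(y \right)} = \left(- \frac{1}{7}\right) 0 - y = 0 - y = - y$)
$H{\left(L \right)} = 0$ ($H{\left(L \right)} = \left(L - L\right) \left(L + 3\right) = 0 \left(3 + L\right) = 0$)
$E{\left(I,b \right)} = - \frac{1}{I}$
$11 \left(30 + E{\left(-1,H{\left(3 \right)} \right)}\right) = 11 \left(30 - \frac{1}{-1}\right) = 11 \left(30 - -1\right) = 11 \left(30 + 1\right) = 11 \cdot 31 = 341$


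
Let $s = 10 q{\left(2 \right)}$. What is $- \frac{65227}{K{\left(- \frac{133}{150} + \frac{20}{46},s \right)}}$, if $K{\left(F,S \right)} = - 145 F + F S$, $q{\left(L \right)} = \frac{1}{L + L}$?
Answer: $- \frac{1579180}{1559} \approx -1012.9$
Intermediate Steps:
$q{\left(L \right)} = \frac{1}{2 L}$
$s = \frac{5}{2}$ ($s = 10 \frac{1}{2 \cdot 2} = 10 \cdot \frac{1}{2} \cdot \frac{1}{2} = 10 \cdot \frac{1}{4} = \frac{5}{2} \approx 2.5$)
$- \frac{65227}{K{\left(- \frac{133}{150} + \frac{20}{46},s \right)}} = - \frac{65227}{\left(- \frac{133}{150} + \frac{20}{46}\right) \left(-145 + \frac{5}{2}\right)} = - \frac{65227}{\left(\left(-133\right) \frac{1}{150} + 20 \cdot \frac{1}{46}\right) \left(- \frac{285}{2}\right)} = - \frac{65227}{\left(- \frac{133}{150} + \frac{10}{23}\right) \left(- \frac{285}{2}\right)} = - \frac{65227}{\left(- \frac{1559}{3450}\right) \left(- \frac{285}{2}\right)} = - \frac{65227}{\frac{29621}{460}} = \left(-65227\right) \frac{460}{29621} = - \frac{1579180}{1559}$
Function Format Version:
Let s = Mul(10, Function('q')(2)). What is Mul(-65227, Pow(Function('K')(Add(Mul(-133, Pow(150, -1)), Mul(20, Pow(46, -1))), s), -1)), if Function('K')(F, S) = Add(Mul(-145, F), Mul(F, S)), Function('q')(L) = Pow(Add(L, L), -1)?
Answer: Rational(-1579180, 1559) ≈ -1012.9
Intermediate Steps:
Function('q')(L) = Mul(Rational(1, 2), Pow(L, -1)) (Function('q')(L) = Pow(Mul(2, L), -1) = Mul(Rational(1, 2), Pow(L, -1)))
s = Rational(5, 2) (s = Mul(10, Mul(Rational(1, 2), Pow(2, -1))) = Mul(10, Mul(Rational(1, 2), Rational(1, 2))) = Mul(10, Rational(1, 4)) = Rational(5, 2) ≈ 2.5000)
Mul(-65227, Pow(Function('K')(Add(Mul(-133, Pow(150, -1)), Mul(20, Pow(46, -1))), s), -1)) = Mul(-65227, Pow(Mul(Add(Mul(-133, Pow(150, -1)), Mul(20, Pow(46, -1))), Add(-145, Rational(5, 2))), -1)) = Mul(-65227, Pow(Mul(Add(Mul(-133, Rational(1, 150)), Mul(20, Rational(1, 46))), Rational(-285, 2)), -1)) = Mul(-65227, Pow(Mul(Add(Rational(-133, 150), Rational(10, 23)), Rational(-285, 2)), -1)) = Mul(-65227, Pow(Mul(Rational(-1559, 3450), Rational(-285, 2)), -1)) = Mul(-65227, Pow(Rational(29621, 460), -1)) = Mul(-65227, Rational(460, 29621)) = Rational(-1579180, 1559)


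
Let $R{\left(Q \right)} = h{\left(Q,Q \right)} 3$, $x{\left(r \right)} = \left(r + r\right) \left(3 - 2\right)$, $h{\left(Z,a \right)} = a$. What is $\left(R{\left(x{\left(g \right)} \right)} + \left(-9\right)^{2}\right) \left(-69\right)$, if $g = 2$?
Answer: $-6417$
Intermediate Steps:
$x{\left(r \right)} = 2 r$ ($x{\left(r \right)} = 2 r 1 = 2 r$)
$R{\left(Q \right)} = 3 Q$ ($R{\left(Q \right)} = Q 3 = 3 Q$)
$\left(R{\left(x{\left(g \right)} \right)} + \left(-9\right)^{2}\right) \left(-69\right) = \left(3 \cdot 2 \cdot 2 + \left(-9\right)^{2}\right) \left(-69\right) = \left(3 \cdot 4 + 81\right) \left(-69\right) = \left(12 + 81\right) \left(-69\right) = 93 \left(-69\right) = -6417$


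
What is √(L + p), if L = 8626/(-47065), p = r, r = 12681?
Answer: √28089457504535/47065 ≈ 112.61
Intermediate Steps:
p = 12681
L = -8626/47065 (L = 8626*(-1/47065) = -8626/47065 ≈ -0.18328)
√(L + p) = √(-8626/47065 + 12681) = √(596822639/47065) = √28089457504535/47065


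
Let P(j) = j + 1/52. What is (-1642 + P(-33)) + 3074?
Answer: 72749/52 ≈ 1399.0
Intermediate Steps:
P(j) = 1/52 + j (P(j) = j + 1/52 = 1/52 + j)
(-1642 + P(-33)) + 3074 = (-1642 + (1/52 - 33)) + 3074 = (-1642 - 1715/52) + 3074 = -87099/52 + 3074 = 72749/52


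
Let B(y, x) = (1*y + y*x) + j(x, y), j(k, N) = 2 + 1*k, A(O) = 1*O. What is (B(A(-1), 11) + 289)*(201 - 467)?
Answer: -77140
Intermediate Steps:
A(O) = O
j(k, N) = 2 + k
B(y, x) = 2 + x + y + x*y (B(y, x) = (1*y + y*x) + (2 + x) = (y + x*y) + (2 + x) = 2 + x + y + x*y)
(B(A(-1), 11) + 289)*(201 - 467) = ((2 + 11 - 1 + 11*(-1)) + 289)*(201 - 467) = ((2 + 11 - 1 - 11) + 289)*(-266) = (1 + 289)*(-266) = 290*(-266) = -77140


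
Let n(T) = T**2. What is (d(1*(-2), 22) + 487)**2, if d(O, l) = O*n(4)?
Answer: 207025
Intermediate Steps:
d(O, l) = 16*O (d(O, l) = O*4**2 = O*16 = 16*O)
(d(1*(-2), 22) + 487)**2 = (16*(1*(-2)) + 487)**2 = (16*(-2) + 487)**2 = (-32 + 487)**2 = 455**2 = 207025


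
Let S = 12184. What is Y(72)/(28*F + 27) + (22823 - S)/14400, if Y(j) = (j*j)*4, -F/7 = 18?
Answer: -29039029/5601600 ≈ -5.1841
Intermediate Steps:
F = -126 (F = -7*18 = -126)
Y(j) = 4*j**2 (Y(j) = j**2*4 = 4*j**2)
Y(72)/(28*F + 27) + (22823 - S)/14400 = (4*72**2)/(28*(-126) + 27) + (22823 - 1*12184)/14400 = (4*5184)/(-3528 + 27) + (22823 - 12184)*(1/14400) = 20736/(-3501) + 10639*(1/14400) = 20736*(-1/3501) + 10639/14400 = -2304/389 + 10639/14400 = -29039029/5601600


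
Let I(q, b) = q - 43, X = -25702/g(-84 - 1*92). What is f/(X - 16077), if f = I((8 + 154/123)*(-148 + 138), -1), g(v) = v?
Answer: 1466872/172436775 ≈ 0.0085067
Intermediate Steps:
X = 12851/88 (X = -25702/(-84 - 1*92) = -25702/(-84 - 92) = -25702/(-176) = -25702*(-1/176) = 12851/88 ≈ 146.03)
I(q, b) = -43 + q
f = -16669/123 (f = -43 + (8 + 154/123)*(-148 + 138) = -43 + (8 + 154*(1/123))*(-10) = -43 + (8 + 154/123)*(-10) = -43 + (1138/123)*(-10) = -43 - 11380/123 = -16669/123 ≈ -135.52)
f/(X - 16077) = -16669/(123*(12851/88 - 16077)) = -16669/(123*(-1401925/88)) = -16669/123*(-88/1401925) = 1466872/172436775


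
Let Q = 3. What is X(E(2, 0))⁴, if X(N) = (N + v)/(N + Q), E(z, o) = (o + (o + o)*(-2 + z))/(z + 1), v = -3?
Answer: 1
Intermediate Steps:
E(z, o) = (o + 2*o*(-2 + z))/(1 + z) (E(z, o) = (o + (2*o)*(-2 + z))/(1 + z) = (o + 2*o*(-2 + z))/(1 + z))
X(N) = (-3 + N)/(3 + N) (X(N) = (N - 3)/(N + 3) = (-3 + N)/(3 + N))
X(E(2, 0))⁴ = ((-3 + 0*(-3 + 2*2)/(1 + 2))/(3 + 0*(-3 + 2*2)/(1 + 2)))⁴ = ((-3 + 0*(-3 + 4)/3)/(3 + 0*(-3 + 4)/3))⁴ = ((-3 + 0*(⅓)*1)/(3 + 0*(⅓)*1))⁴ = ((-3 + 0)/(3 + 0))⁴ = (-3/3)⁴ = ((⅓)*(-3))⁴ = (-1)⁴ = 1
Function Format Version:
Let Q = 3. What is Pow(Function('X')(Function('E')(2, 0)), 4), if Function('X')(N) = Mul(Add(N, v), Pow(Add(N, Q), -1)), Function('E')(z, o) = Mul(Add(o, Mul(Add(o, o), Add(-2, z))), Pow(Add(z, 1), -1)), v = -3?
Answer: 1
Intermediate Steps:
Function('E')(z, o) = Mul(Pow(Add(1, z), -1), Add(o, Mul(2, o, Add(-2, z)))) (Function('E')(z, o) = Mul(Add(o, Mul(Mul(2, o), Add(-2, z))), Pow(Add(1, z), -1)) = Mul(Add(o, Mul(2, o, Add(-2, z))), Pow(Add(1, z), -1)) = Mul(Pow(Add(1, z), -1), Add(o, Mul(2, o, Add(-2, z)))))
Function('X')(N) = Mul(Pow(Add(3, N), -1), Add(-3, N)) (Function('X')(N) = Mul(Add(N, -3), Pow(Add(N, 3), -1)) = Mul(Add(-3, N), Pow(Add(3, N), -1)) = Mul(Pow(Add(3, N), -1), Add(-3, N)))
Pow(Function('X')(Function('E')(2, 0)), 4) = Pow(Mul(Pow(Add(3, Mul(0, Pow(Add(1, 2), -1), Add(-3, Mul(2, 2)))), -1), Add(-3, Mul(0, Pow(Add(1, 2), -1), Add(-3, Mul(2, 2))))), 4) = Pow(Mul(Pow(Add(3, Mul(0, Pow(3, -1), Add(-3, 4))), -1), Add(-3, Mul(0, Pow(3, -1), Add(-3, 4)))), 4) = Pow(Mul(Pow(Add(3, Mul(0, Rational(1, 3), 1)), -1), Add(-3, Mul(0, Rational(1, 3), 1))), 4) = Pow(Mul(Pow(Add(3, 0), -1), Add(-3, 0)), 4) = Pow(Mul(Pow(3, -1), -3), 4) = Pow(Mul(Rational(1, 3), -3), 4) = Pow(-1, 4) = 1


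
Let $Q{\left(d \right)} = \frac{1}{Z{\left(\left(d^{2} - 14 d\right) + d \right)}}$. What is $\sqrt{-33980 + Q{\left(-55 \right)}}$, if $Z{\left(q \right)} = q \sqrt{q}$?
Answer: $\frac{\sqrt{-475298648000 + 2 \sqrt{935}}}{3740} \approx 184.34 i$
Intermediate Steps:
$Z{\left(q \right)} = q^{\frac{3}{2}}$
$Q{\left(d \right)} = \frac{1}{\left(d^{2} - 13 d\right)^{\frac{3}{2}}}$ ($Q{\left(d \right)} = \frac{1}{\left(\left(d^{2} - 14 d\right) + d\right)^{\frac{3}{2}}} = \frac{1}{\left(d^{2} - 13 d\right)^{\frac{3}{2}}}$)
$\sqrt{-33980 + Q{\left(-55 \right)}} = \sqrt{-33980 + \frac{1}{7480 \sqrt{935}}} = \sqrt{-33980 + \frac{\sqrt{935}}{6993800}}$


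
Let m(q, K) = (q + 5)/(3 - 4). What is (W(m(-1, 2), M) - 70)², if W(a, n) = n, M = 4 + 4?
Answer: 3844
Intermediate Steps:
m(q, K) = -5 - q (m(q, K) = (5 + q)/(-1) = (5 + q)*(-1) = -5 - q)
M = 8
(W(m(-1, 2), M) - 70)² = (8 - 70)² = (-62)² = 3844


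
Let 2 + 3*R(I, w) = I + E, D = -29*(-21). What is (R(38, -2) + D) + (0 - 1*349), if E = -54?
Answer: 254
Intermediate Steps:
D = 609
R(I, w) = -56/3 + I/3 (R(I, w) = -⅔ + (I - 54)/3 = -⅔ + (-54 + I)/3 = -⅔ + (-18 + I/3) = -56/3 + I/3)
(R(38, -2) + D) + (0 - 1*349) = ((-56/3 + (⅓)*38) + 609) + (0 - 1*349) = ((-56/3 + 38/3) + 609) + (0 - 349) = (-6 + 609) - 349 = 603 - 349 = 254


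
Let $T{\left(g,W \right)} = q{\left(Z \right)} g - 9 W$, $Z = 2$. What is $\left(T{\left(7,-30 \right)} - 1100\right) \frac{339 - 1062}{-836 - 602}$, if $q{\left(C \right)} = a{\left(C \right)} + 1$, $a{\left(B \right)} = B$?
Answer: $- \frac{584907}{1438} \approx -406.75$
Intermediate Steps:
$q{\left(C \right)} = 1 + C$ ($q{\left(C \right)} = C + 1 = 1 + C$)
$T{\left(g,W \right)} = - 9 W + 3 g$ ($T{\left(g,W \right)} = \left(1 + 2\right) g - 9 W = 3 g - 9 W = - 9 W + 3 g$)
$\left(T{\left(7,-30 \right)} - 1100\right) \frac{339 - 1062}{-836 - 602} = \left(\left(\left(-9\right) \left(-30\right) + 3 \cdot 7\right) - 1100\right) \frac{339 - 1062}{-836 - 602} = \left(\left(270 + 21\right) - 1100\right) \left(- \frac{723}{-1438}\right) = \left(291 - 1100\right) \left(\left(-723\right) \left(- \frac{1}{1438}\right)\right) = \left(-809\right) \frac{723}{1438} = - \frac{584907}{1438}$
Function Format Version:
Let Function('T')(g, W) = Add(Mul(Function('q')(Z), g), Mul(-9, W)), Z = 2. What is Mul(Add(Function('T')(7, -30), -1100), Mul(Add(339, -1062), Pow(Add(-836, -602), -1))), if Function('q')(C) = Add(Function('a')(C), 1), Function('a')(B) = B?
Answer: Rational(-584907, 1438) ≈ -406.75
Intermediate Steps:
Function('q')(C) = Add(1, C) (Function('q')(C) = Add(C, 1) = Add(1, C))
Function('T')(g, W) = Add(Mul(-9, W), Mul(3, g)) (Function('T')(g, W) = Add(Mul(Add(1, 2), g), Mul(-9, W)) = Add(Mul(3, g), Mul(-9, W)) = Add(Mul(-9, W), Mul(3, g)))
Mul(Add(Function('T')(7, -30), -1100), Mul(Add(339, -1062), Pow(Add(-836, -602), -1))) = Mul(Add(Add(Mul(-9, -30), Mul(3, 7)), -1100), Mul(Add(339, -1062), Pow(Add(-836, -602), -1))) = Mul(Add(Add(270, 21), -1100), Mul(-723, Pow(-1438, -1))) = Mul(Add(291, -1100), Mul(-723, Rational(-1, 1438))) = Mul(-809, Rational(723, 1438)) = Rational(-584907, 1438)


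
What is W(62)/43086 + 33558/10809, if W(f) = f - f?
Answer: 11186/3603 ≈ 3.1046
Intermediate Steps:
W(f) = 0
W(62)/43086 + 33558/10809 = 0/43086 + 33558/10809 = 0*(1/43086) + 33558*(1/10809) = 0 + 11186/3603 = 11186/3603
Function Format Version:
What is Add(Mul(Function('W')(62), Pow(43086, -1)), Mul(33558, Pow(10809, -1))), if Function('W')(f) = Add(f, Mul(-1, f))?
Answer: Rational(11186, 3603) ≈ 3.1046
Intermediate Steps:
Function('W')(f) = 0
Add(Mul(Function('W')(62), Pow(43086, -1)), Mul(33558, Pow(10809, -1))) = Add(Mul(0, Pow(43086, -1)), Mul(33558, Pow(10809, -1))) = Add(Mul(0, Rational(1, 43086)), Mul(33558, Rational(1, 10809))) = Add(0, Rational(11186, 3603)) = Rational(11186, 3603)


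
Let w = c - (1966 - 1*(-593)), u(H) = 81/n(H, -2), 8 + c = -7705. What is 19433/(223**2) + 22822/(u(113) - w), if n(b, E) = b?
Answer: 150803578655/57726268593 ≈ 2.6124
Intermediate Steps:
c = -7713 (c = -8 - 7705 = -7713)
u(H) = 81/H
w = -10272 (w = -7713 - (1966 - 1*(-593)) = -7713 - (1966 + 593) = -7713 - 1*2559 = -7713 - 2559 = -10272)
19433/(223**2) + 22822/(u(113) - w) = 19433/(223**2) + 22822/(81/113 - 1*(-10272)) = 19433/49729 + 22822/(81*(1/113) + 10272) = 19433*(1/49729) + 22822/(81/113 + 10272) = 19433/49729 + 22822/(1160817/113) = 19433/49729 + 22822*(113/1160817) = 19433/49729 + 2578886/1160817 = 150803578655/57726268593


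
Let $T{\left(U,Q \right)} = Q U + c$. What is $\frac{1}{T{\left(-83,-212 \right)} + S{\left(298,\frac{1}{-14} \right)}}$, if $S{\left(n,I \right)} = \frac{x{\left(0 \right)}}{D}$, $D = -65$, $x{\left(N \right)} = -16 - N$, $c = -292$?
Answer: $\frac{65}{1124776} \approx 5.7789 \cdot 10^{-5}$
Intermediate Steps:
$T{\left(U,Q \right)} = -292 + Q U$ ($T{\left(U,Q \right)} = Q U - 292 = -292 + Q U$)
$S{\left(n,I \right)} = \frac{16}{65}$ ($S{\left(n,I \right)} = \frac{-16 - 0}{-65} = \left(-16 + 0\right) \left(- \frac{1}{65}\right) = \left(-16\right) \left(- \frac{1}{65}\right) = \frac{16}{65}$)
$\frac{1}{T{\left(-83,-212 \right)} + S{\left(298,\frac{1}{-14} \right)}} = \frac{1}{\left(-292 - -17596\right) + \frac{16}{65}} = \frac{1}{\left(-292 + 17596\right) + \frac{16}{65}} = \frac{1}{17304 + \frac{16}{65}} = \frac{1}{\frac{1124776}{65}} = \frac{65}{1124776}$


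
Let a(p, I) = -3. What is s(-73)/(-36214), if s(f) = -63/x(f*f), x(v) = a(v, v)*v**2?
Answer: -21/1028413899574 ≈ -2.0420e-11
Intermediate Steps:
x(v) = -3*v**2
s(f) = 21/f**4 (s(f) = -63*(-1/(3*f**4)) = -(-21)/f**4 = 21/f**4)
s(-73)/(-36214) = (21/(-73)**4)/(-36214) = (21*(1/28398241))*(-1/36214) = (21/28398241)*(-1/36214) = -21/1028413899574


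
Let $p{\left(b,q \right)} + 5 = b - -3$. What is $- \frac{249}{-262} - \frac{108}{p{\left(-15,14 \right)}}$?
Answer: $\frac{32529}{4454} \approx 7.3033$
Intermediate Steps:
$p{\left(b,q \right)} = -2 + b$ ($p{\left(b,q \right)} = -5 + \left(b - -3\right) = -5 + \left(b + 3\right) = -5 + \left(3 + b\right) = -2 + b$)
$- \frac{249}{-262} - \frac{108}{p{\left(-15,14 \right)}} = - \frac{249}{-262} - \frac{108}{-2 - 15} = \left(-249\right) \left(- \frac{1}{262}\right) - \frac{108}{-17} = \frac{249}{262} - - \frac{108}{17} = \frac{249}{262} + \frac{108}{17} = \frac{32529}{4454}$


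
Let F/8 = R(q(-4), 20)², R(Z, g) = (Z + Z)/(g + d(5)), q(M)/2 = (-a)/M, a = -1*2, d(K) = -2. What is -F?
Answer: -8/81 ≈ -0.098765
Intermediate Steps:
a = -2
q(M) = 4/M (q(M) = 2*((-1*(-2))/M) = 2*(2/M) = 4/M)
R(Z, g) = 2*Z/(-2 + g) (R(Z, g) = (Z + Z)/(g - 2) = (2*Z)/(-2 + g) = 2*Z/(-2 + g))
F = 8/81 (F = 8*(2*(4/(-4))/(-2 + 20))² = 8*(2*(4*(-¼))/18)² = 8*(2*(-1)*(1/18))² = 8*(-⅑)² = 8*(1/81) = 8/81 ≈ 0.098765)
-F = -1*8/81 = -8/81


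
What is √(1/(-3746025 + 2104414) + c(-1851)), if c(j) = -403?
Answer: I*√1086039331795974/1641611 ≈ 20.075*I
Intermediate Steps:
√(1/(-3746025 + 2104414) + c(-1851)) = √(1/(-3746025 + 2104414) - 403) = √(1/(-1641611) - 403) = √(-1/1641611 - 403) = √(-661569234/1641611) = I*√1086039331795974/1641611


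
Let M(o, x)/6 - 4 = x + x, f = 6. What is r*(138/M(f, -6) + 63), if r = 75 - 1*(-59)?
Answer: 32227/4 ≈ 8056.8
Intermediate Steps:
M(o, x) = 24 + 12*x (M(o, x) = 24 + 6*(x + x) = 24 + 6*(2*x) = 24 + 12*x)
r = 134 (r = 75 + 59 = 134)
r*(138/M(f, -6) + 63) = 134*(138/(24 + 12*(-6)) + 63) = 134*(138/(24 - 72) + 63) = 134*(138/(-48) + 63) = 134*(138*(-1/48) + 63) = 134*(-23/8 + 63) = 134*(481/8) = 32227/4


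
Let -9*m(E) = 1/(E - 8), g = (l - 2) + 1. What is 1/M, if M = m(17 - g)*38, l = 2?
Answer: -36/19 ≈ -1.8947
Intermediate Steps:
g = 1 (g = (2 - 2) + 1 = 0 + 1 = 1)
m(E) = -1/(9*(-8 + E)) (m(E) = -1/(9*(E - 8)) = -1/(9*(-8 + E)))
M = -19/36 (M = -1/(-72 + 9*(17 - 1*1))*38 = -1/(-72 + 9*(17 - 1))*38 = -1/(-72 + 9*16)*38 = -1/(-72 + 144)*38 = -1/72*38 = -19/36 ≈ -0.52778)
1/M = 1/(-19/36) = -36/19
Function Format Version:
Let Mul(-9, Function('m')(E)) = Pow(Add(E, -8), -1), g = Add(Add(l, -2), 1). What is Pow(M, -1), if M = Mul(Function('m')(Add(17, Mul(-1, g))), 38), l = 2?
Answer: Rational(-36, 19) ≈ -1.8947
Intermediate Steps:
g = 1 (g = Add(Add(2, -2), 1) = Add(0, 1) = 1)
Function('m')(E) = Mul(Rational(-1, 9), Pow(Add(-8, E), -1)) (Function('m')(E) = Mul(Rational(-1, 9), Pow(Add(E, -8), -1)) = Mul(Rational(-1, 9), Pow(Add(-8, E), -1)))
M = Rational(-19, 36) (M = Mul(Mul(-1, Pow(Add(-72, Mul(9, Add(17, Mul(-1, 1)))), -1)), 38) = Mul(Mul(-1, Pow(Add(-72, Mul(9, Add(17, -1))), -1)), 38) = Mul(Mul(-1, Pow(Add(-72, Mul(9, 16)), -1)), 38) = Mul(Mul(-1, Pow(Add(-72, 144), -1)), 38) = Mul(Mul(-1, Pow(72, -1)), 38) = Mul(Mul(-1, Rational(1, 72)), 38) = Mul(Rational(-1, 72), 38) = Rational(-19, 36) ≈ -0.52778)
Pow(M, -1) = Pow(Rational(-19, 36), -1) = Rational(-36, 19)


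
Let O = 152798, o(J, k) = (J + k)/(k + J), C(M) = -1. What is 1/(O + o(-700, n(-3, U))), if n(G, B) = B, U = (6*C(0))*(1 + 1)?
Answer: 1/152799 ≈ 6.5445e-6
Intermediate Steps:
U = -12 (U = (6*(-1))*(1 + 1) = -6*2 = -12)
o(J, k) = 1 (o(J, k) = (J + k)/(J + k) = 1)
1/(O + o(-700, n(-3, U))) = 1/(152798 + 1) = 1/152799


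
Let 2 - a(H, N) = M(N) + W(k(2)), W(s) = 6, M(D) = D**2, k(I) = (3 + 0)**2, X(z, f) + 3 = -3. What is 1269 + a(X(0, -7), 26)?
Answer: 589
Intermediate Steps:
X(z, f) = -6 (X(z, f) = -3 - 3 = -6)
k(I) = 9 (k(I) = 3**2 = 9)
a(H, N) = -4 - N**2 (a(H, N) = 2 - (N**2 + 6) = 2 - (6 + N**2) = 2 + (-6 - N**2) = -4 - N**2)
1269 + a(X(0, -7), 26) = 1269 + (-4 - 1*26**2) = 1269 + (-4 - 1*676) = 1269 + (-4 - 676) = 1269 - 680 = 589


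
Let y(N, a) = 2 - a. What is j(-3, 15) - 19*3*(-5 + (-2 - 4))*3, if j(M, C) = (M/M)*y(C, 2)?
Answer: 1881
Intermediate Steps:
j(M, C) = 0 (j(M, C) = (M/M)*(2 - 1*2) = 1*(2 - 2) = 1*0 = 0)
j(-3, 15) - 19*3*(-5 + (-2 - 4))*3 = 0 - 19*3*(-5 + (-2 - 4))*3 = 0 - 19*3*(-5 - 6)*3 = 0 - 19*3*(-11)*3 = 0 - (-627)*3 = 0 - 19*(-99) = 0 + 1881 = 1881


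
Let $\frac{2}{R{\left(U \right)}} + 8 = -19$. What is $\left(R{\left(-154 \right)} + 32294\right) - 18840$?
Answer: $\frac{363256}{27} \approx 13454.0$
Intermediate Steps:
$R{\left(U \right)} = - \frac{2}{27}$ ($R{\left(U \right)} = \frac{2}{-8 - 19} = \frac{2}{-27} = 2 \left(- \frac{1}{27}\right) = - \frac{2}{27}$)
$\left(R{\left(-154 \right)} + 32294\right) - 18840 = \left(- \frac{2}{27} + 32294\right) - 18840 = \frac{871936}{27} - 18840 = \frac{363256}{27}$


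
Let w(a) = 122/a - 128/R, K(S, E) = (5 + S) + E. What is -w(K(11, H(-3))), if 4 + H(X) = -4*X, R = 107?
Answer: -4991/1284 ≈ -3.8871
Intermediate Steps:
H(X) = -4 - 4*X
K(S, E) = 5 + E + S
w(a) = -128/107 + 122/a (w(a) = 122/a - 128/107 = -128/107 + 122/a)
-w(K(11, H(-3))) = -(-128/107 + 122/(5 + (-4 - 4*(-3)) + 11)) = -(-128/107 + 122/(5 + (-4 + 12) + 11)) = -(-128/107 + 122/(5 + 8 + 11)) = -(-128/107 + 122/24) = -(-128/107 + 122*(1/24)) = -(-128/107 + 61/12) = -1*4991/1284 = -4991/1284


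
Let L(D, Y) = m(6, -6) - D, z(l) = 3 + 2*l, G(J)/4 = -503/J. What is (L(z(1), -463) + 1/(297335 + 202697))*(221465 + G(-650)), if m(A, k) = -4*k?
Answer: 683826578572779/162510400 ≈ 4.2079e+6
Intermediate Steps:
G(J) = -2012/J (G(J) = 4*(-503/J) = -2012/J)
L(D, Y) = 24 - D (L(D, Y) = -4*(-6) - D = 24 - D)
(L(z(1), -463) + 1/(297335 + 202697))*(221465 + G(-650)) = ((24 - (3 + 2*1)) + 1/(297335 + 202697))*(221465 - 2012/(-650)) = ((24 - (3 + 2)) + 1/500032)*(221465 - 2012*(-1/650)) = ((24 - 1*5) + 1/500032)*(221465 + 1006/325) = ((24 - 5) + 1/500032)*(71977131/325) = (19 + 1/500032)*(71977131/325) = (9500609/500032)*(71977131/325) = 683826578572779/162510400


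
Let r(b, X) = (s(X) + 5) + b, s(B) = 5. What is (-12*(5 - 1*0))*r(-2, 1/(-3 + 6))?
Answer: -480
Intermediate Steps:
r(b, X) = 10 + b (r(b, X) = (5 + 5) + b = 10 + b)
(-12*(5 - 1*0))*r(-2, 1/(-3 + 6)) = (-12*(5 - 1*0))*(10 - 2) = -12*(5 + 0)*8 = -12*5*8 = -60*8 = -480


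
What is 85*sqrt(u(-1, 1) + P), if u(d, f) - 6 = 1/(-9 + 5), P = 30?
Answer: 85*sqrt(143)/2 ≈ 508.23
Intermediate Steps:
u(d, f) = 23/4 (u(d, f) = 6 + 1/(-9 + 5) = 6 + 1/(-4) = 6 - 1/4 = 23/4)
85*sqrt(u(-1, 1) + P) = 85*sqrt(23/4 + 30) = 85*sqrt(143/4) = 85*(sqrt(143)/2) = 85*sqrt(143)/2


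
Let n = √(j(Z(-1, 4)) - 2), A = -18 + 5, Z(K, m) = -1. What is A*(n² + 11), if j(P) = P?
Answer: -104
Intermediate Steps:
A = -13
n = I*√3 (n = √(-1 - 2) = √(-3) = I*√3 ≈ 1.732*I)
A*(n² + 11) = -13*((I*√3)² + 11) = -13*(-3 + 11) = -13*8 = -104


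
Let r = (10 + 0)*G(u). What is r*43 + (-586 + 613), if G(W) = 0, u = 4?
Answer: 27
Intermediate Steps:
r = 0 (r = (10 + 0)*0 = 10*0 = 0)
r*43 + (-586 + 613) = 0*43 + (-586 + 613) = 0 + 27 = 27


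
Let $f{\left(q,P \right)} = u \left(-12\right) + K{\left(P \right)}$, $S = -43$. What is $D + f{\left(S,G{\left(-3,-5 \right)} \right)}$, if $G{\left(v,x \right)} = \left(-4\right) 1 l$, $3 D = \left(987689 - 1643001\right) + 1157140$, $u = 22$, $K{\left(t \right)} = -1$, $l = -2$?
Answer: $167011$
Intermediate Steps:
$D = 167276$ ($D = \frac{\left(987689 - 1643001\right) + 1157140}{3} = \frac{-655312 + 1157140}{3} = \frac{1}{3} \cdot 501828 = 167276$)
$G{\left(v,x \right)} = 8$ ($G{\left(v,x \right)} = \left(-4\right) 1 \left(-2\right) = \left(-4\right) \left(-2\right) = 8$)
$f{\left(q,P \right)} = -265$ ($f{\left(q,P \right)} = 22 \left(-12\right) - 1 = -264 - 1 = -265$)
$D + f{\left(S,G{\left(-3,-5 \right)} \right)} = 167276 - 265 = 167011$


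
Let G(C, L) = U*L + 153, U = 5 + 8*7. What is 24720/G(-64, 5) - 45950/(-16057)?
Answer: 208987070/3677053 ≈ 56.835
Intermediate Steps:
U = 61 (U = 5 + 56 = 61)
G(C, L) = 153 + 61*L (G(C, L) = 61*L + 153 = 153 + 61*L)
24720/G(-64, 5) - 45950/(-16057) = 24720/(153 + 61*5) - 45950/(-16057) = 24720/(153 + 305) - 45950*(-1/16057) = 24720/458 + 45950/16057 = 24720*(1/458) + 45950/16057 = 12360/229 + 45950/16057 = 208987070/3677053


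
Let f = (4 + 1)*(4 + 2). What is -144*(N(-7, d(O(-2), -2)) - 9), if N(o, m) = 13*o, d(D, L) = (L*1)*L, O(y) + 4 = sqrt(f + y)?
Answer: 14400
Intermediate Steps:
f = 30 (f = 5*6 = 30)
O(y) = -4 + sqrt(30 + y)
d(D, L) = L**2 (d(D, L) = L*L = L**2)
-144*(N(-7, d(O(-2), -2)) - 9) = -144*(13*(-7) - 9) = -144*(-91 - 9) = -144*(-100) = 14400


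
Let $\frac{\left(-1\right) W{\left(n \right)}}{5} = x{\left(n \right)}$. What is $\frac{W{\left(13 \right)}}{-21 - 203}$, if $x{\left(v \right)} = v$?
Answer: $\frac{65}{224} \approx 0.29018$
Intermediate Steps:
$W{\left(n \right)} = - 5 n$
$\frac{W{\left(13 \right)}}{-21 - 203} = \frac{\left(-5\right) 13}{-21 - 203} = \frac{1}{-21 - 203} \left(-65\right) = \frac{1}{-224} \left(-65\right) = \left(- \frac{1}{224}\right) \left(-65\right) = \frac{65}{224}$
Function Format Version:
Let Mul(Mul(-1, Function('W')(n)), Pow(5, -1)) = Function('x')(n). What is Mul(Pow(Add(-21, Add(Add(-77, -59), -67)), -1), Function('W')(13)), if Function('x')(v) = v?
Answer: Rational(65, 224) ≈ 0.29018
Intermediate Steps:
Function('W')(n) = Mul(-5, n)
Mul(Pow(Add(-21, Add(Add(-77, -59), -67)), -1), Function('W')(13)) = Mul(Pow(Add(-21, Add(Add(-77, -59), -67)), -1), Mul(-5, 13)) = Mul(Pow(Add(-21, Add(-136, -67)), -1), -65) = Mul(Pow(Add(-21, -203), -1), -65) = Mul(Pow(-224, -1), -65) = Mul(Rational(-1, 224), -65) = Rational(65, 224)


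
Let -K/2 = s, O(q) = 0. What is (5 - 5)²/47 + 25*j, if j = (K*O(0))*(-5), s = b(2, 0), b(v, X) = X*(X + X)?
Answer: 0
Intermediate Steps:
b(v, X) = 2*X² (b(v, X) = X*(2*X) = 2*X²)
s = 0 (s = 2*0² = 2*0 = 0)
K = 0 (K = -2*0 = 0)
j = 0 (j = (0*0)*(-5) = 0*(-5) = 0)
(5 - 5)²/47 + 25*j = (5 - 5)²/47 + 25*0 = 0²*(1/47) + 0 = 0*(1/47) + 0 = 0 + 0 = 0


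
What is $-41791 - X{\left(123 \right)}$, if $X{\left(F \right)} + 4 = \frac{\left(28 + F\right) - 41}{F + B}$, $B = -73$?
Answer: $- \frac{208946}{5} \approx -41789.0$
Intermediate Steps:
$X{\left(F \right)} = -4 + \frac{-13 + F}{-73 + F}$ ($X{\left(F \right)} = -4 + \frac{\left(28 + F\right) - 41}{F - 73} = -4 + \frac{-13 + F}{-73 + F}$)
$-41791 - X{\left(123 \right)} = -41791 - \frac{3 \left(93 - 123\right)}{-73 + 123} = -41791 - \frac{3 \left(93 - 123\right)}{50} = -41791 - 3 \cdot \frac{1}{50} \left(-30\right) = -41791 - - \frac{9}{5} = -41791 + \frac{9}{5} = - \frac{208946}{5}$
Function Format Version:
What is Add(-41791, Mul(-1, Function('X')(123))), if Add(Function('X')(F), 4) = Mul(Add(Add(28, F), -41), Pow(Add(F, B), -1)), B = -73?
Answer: Rational(-208946, 5) ≈ -41789.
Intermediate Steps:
Function('X')(F) = Add(-4, Mul(Pow(Add(-73, F), -1), Add(-13, F))) (Function('X')(F) = Add(-4, Mul(Add(Add(28, F), -41), Pow(Add(F, -73), -1))) = Add(-4, Mul(Add(-13, F), Pow(Add(-73, F), -1))) = Add(-4, Mul(Pow(Add(-73, F), -1), Add(-13, F))))
Add(-41791, Mul(-1, Function('X')(123))) = Add(-41791, Mul(-1, Mul(3, Pow(Add(-73, 123), -1), Add(93, Mul(-1, 123))))) = Add(-41791, Mul(-1, Mul(3, Pow(50, -1), Add(93, -123)))) = Add(-41791, Mul(-1, Mul(3, Rational(1, 50), -30))) = Add(-41791, Mul(-1, Rational(-9, 5))) = Add(-41791, Rational(9, 5)) = Rational(-208946, 5)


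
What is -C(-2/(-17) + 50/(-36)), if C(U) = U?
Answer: 389/306 ≈ 1.2712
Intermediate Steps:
-C(-2/(-17) + 50/(-36)) = -(-2/(-17) + 50/(-36)) = -(-2*(-1/17) + 50*(-1/36)) = -(2/17 - 25/18) = -1*(-389/306) = 389/306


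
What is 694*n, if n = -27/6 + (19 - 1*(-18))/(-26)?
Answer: -53438/13 ≈ -4110.6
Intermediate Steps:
n = -77/13 (n = -27*1/6 + (19 + 18)*(-1/26) = -9/2 + 37*(-1/26) = -9/2 - 37/26 = -77/13 ≈ -5.9231)
694*n = 694*(-77/13) = -53438/13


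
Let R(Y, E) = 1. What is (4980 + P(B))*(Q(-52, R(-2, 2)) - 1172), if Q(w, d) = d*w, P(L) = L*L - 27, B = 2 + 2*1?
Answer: -6082056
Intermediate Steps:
B = 4 (B = 2 + 2 = 4)
P(L) = -27 + L² (P(L) = L² - 27 = -27 + L²)
(4980 + P(B))*(Q(-52, R(-2, 2)) - 1172) = (4980 + (-27 + 4²))*(1*(-52) - 1172) = (4980 + (-27 + 16))*(-52 - 1172) = (4980 - 11)*(-1224) = 4969*(-1224) = -6082056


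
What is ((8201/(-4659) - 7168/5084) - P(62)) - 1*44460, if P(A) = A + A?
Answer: -264026896375/5921589 ≈ -44587.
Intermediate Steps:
P(A) = 2*A
((8201/(-4659) - 7168/5084) - P(62)) - 1*44460 = ((8201/(-4659) - 7168/5084) - 2*62) - 1*44460 = ((8201*(-1/4659) - 7168*1/5084) - 1*124) - 44460 = ((-8201/4659 - 1792/1271) - 124) - 44460 = (-18772399/5921589 - 124) - 44460 = -753049435/5921589 - 44460 = -264026896375/5921589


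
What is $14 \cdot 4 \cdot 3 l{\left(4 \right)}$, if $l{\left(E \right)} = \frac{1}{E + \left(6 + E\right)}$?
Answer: $12$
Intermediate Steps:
$l{\left(E \right)} = \frac{1}{6 + 2 E}$
$14 \cdot 4 \cdot 3 l{\left(4 \right)} = 14 \cdot 4 \cdot 3 \frac{1}{2 \left(3 + 4\right)} = 14 \cdot 12 \frac{1}{2 \cdot 7} = 14 \cdot 12 \cdot \frac{1}{2} \cdot \frac{1}{7} = 14 \cdot 12 \cdot \frac{1}{14} = 14 \cdot \frac{6}{7} = 12$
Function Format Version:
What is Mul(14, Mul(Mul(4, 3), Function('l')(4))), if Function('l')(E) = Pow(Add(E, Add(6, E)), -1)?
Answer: 12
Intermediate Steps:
Function('l')(E) = Pow(Add(6, Mul(2, E)), -1)
Mul(14, Mul(Mul(4, 3), Function('l')(4))) = Mul(14, Mul(Mul(4, 3), Mul(Rational(1, 2), Pow(Add(3, 4), -1)))) = Mul(14, Mul(12, Mul(Rational(1, 2), Pow(7, -1)))) = Mul(14, Mul(12, Mul(Rational(1, 2), Rational(1, 7)))) = Mul(14, Mul(12, Rational(1, 14))) = Mul(14, Rational(6, 7)) = 12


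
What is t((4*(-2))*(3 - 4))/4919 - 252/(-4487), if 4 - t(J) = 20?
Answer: 166828/3153079 ≈ 0.052910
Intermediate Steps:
t(J) = -16 (t(J) = 4 - 1*20 = 4 - 20 = -16)
t((4*(-2))*(3 - 4))/4919 - 252/(-4487) = -16/4919 - 252/(-4487) = -16*1/4919 - 252*(-1/4487) = -16/4919 + 36/641 = 166828/3153079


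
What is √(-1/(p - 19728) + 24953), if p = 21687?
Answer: √95761652034/1959 ≈ 157.97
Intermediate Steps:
√(-1/(p - 19728) + 24953) = √(-1/(21687 - 19728) + 24953) = √(-1/1959 + 24953) = √(48882926/1959) = √95761652034/1959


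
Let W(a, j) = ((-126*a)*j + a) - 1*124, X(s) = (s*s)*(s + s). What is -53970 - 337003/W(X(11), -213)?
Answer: -3855902854183/71445294 ≈ -53970.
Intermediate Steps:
X(s) = 2*s³ (X(s) = s²*(2*s) = 2*s³)
W(a, j) = -124 + a - 126*a*j (W(a, j) = (-126*a*j + a) - 124 = (a - 126*a*j) - 124 = -124 + a - 126*a*j)
-53970 - 337003/W(X(11), -213) = -53970 - 337003/(-124 + 2*11³ - 126*2*11³*(-213)) = -53970 - 337003/(-124 + 2*1331 - 126*2*1331*(-213)) = -53970 - 337003/(-124 + 2662 - 126*2662*(-213)) = -53970 - 337003/(-124 + 2662 + 71442756) = -53970 - 337003/71445294 = -3855902854183/71445294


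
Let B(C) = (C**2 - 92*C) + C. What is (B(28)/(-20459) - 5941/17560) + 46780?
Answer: 16806094100121/359260040 ≈ 46780.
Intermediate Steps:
B(C) = C**2 - 91*C
(B(28)/(-20459) - 5941/17560) + 46780 = ((28*(-91 + 28))/(-20459) - 5941/17560) + 46780 = ((28*(-63))*(-1/20459) - 5941*1/17560) + 46780 = (-1764*(-1/20459) - 5941/17560) + 46780 = (1764/20459 - 5941/17560) + 46780 = -90571079/359260040 + 46780 = 16806094100121/359260040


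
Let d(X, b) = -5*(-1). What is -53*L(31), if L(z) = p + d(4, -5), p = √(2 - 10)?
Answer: -265 - 106*I*√2 ≈ -265.0 - 149.91*I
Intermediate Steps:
d(X, b) = 5
p = 2*I*√2 (p = √(-8) = 2*I*√2 ≈ 2.8284*I)
L(z) = 5 + 2*I*√2 (L(z) = 2*I*√2 + 5 = 5 + 2*I*√2)
-53*L(31) = -53*(5 + 2*I*√2) = -265 - 106*I*√2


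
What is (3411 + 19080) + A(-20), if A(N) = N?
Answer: 22471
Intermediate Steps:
(3411 + 19080) + A(-20) = (3411 + 19080) - 20 = 22491 - 20 = 22471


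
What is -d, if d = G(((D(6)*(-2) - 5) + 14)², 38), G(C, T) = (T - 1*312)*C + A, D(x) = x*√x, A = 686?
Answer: 258244 - 59184*√6 ≈ 1.1327e+5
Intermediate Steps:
D(x) = x^(3/2)
G(C, T) = 686 + C*(-312 + T) (G(C, T) = (T - 1*312)*C + 686 = (T - 312)*C + 686 = (-312 + T)*C + 686 = C*(-312 + T) + 686 = 686 + C*(-312 + T))
d = 686 - 274*(9 - 12*√6)² (d = 686 - 312*((6^(3/2)*(-2) - 5) + 14)² + ((6^(3/2)*(-2) - 5) + 14)²*38 = 686 - 312*(((6*√6)*(-2) - 5) + 14)² + (((6*√6)*(-2) - 5) + 14)²*38 = 686 - 312*((-12*√6 - 5) + 14)² + ((-12*√6 - 5) + 14)²*38 = 686 - 312*((-5 - 12*√6) + 14)² + ((-5 - 12*√6) + 14)²*38 = 686 - 312*(9 - 12*√6)² + (9 - 12*√6)²*38 = 686 - 312*(9 - 12*√6)² + 38*(9 - 12*√6)² = 686 - 274*(9 - 12*√6)² ≈ -1.1327e+5)
-d = -(-258244 + 59184*√6) = 258244 - 59184*√6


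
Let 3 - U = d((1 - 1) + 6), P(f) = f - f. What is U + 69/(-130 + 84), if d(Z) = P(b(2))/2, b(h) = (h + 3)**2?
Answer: 3/2 ≈ 1.5000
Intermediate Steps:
b(h) = (3 + h)**2
P(f) = 0
d(Z) = 0 (d(Z) = 0/2 = 0*(1/2) = 0)
U = 3 (U = 3 - 1*0 = 3 + 0 = 3)
U + 69/(-130 + 84) = 3 + 69/(-130 + 84) = 3 + 69/(-46) = 3 - 1/46*69 = 3 - 3/2 = 3/2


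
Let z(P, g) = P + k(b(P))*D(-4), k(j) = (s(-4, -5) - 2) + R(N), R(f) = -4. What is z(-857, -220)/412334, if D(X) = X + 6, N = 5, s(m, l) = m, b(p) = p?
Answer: -877/412334 ≈ -0.0021269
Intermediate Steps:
D(X) = 6 + X
k(j) = -10 (k(j) = (-4 - 2) - 4 = -6 - 4 = -10)
z(P, g) = -20 + P (z(P, g) = P - 10*(6 - 4) = P - 10*2 = P - 20 = -20 + P)
z(-857, -220)/412334 = (-20 - 857)/412334 = -877*1/412334 = -877/412334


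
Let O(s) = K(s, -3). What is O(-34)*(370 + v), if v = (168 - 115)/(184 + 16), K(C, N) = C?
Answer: -1258901/100 ≈ -12589.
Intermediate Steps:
O(s) = s
v = 53/200 ≈ 0.26500
O(-34)*(370 + v) = -34*(370 + 53/200) = -34*74053/200 = -1258901/100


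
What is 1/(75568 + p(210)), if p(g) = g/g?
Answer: 1/75569 ≈ 1.3233e-5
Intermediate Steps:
p(g) = 1
1/(75568 + p(210)) = 1/(75568 + 1) = 1/75569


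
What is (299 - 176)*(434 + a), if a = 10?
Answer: 54612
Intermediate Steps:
(299 - 176)*(434 + a) = (299 - 176)*(434 + 10) = 123*444 = 54612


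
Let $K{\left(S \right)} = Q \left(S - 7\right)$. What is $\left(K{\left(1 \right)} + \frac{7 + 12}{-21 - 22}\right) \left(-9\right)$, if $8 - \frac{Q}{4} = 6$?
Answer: $\frac{18747}{43} \approx 435.98$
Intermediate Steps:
$Q = 8$ ($Q = 32 - 24 = 8$)
$K{\left(S \right)} = -56 + 8 S$ ($K{\left(S \right)} = 8 \left(S - 7\right) = 8 \left(-7 + S\right) = -56 + 8 S$)
$\left(K{\left(1 \right)} + \frac{7 + 12}{-21 - 22}\right) \left(-9\right) = \left(\left(-56 + 8 \cdot 1\right) + \frac{7 + 12}{-21 - 22}\right) \left(-9\right) = \left(\left(-56 + 8\right) + \frac{19}{-43}\right) \left(-9\right) = \left(-48 + 19 \left(- \frac{1}{43}\right)\right) \left(-9\right) = \left(-48 - \frac{19}{43}\right) \left(-9\right) = \left(- \frac{2083}{43}\right) \left(-9\right) = \frac{18747}{43}$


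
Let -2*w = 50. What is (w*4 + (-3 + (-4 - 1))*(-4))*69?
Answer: -4692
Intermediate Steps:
w = -25 (w = -1/2*50 = -25)
(w*4 + (-3 + (-4 - 1))*(-4))*69 = (-25*4 + (-3 + (-4 - 1))*(-4))*69 = (-100 + (-3 - 5)*(-4))*69 = (-100 - 8*(-4))*69 = (-100 + 32)*69 = -68*69 = -4692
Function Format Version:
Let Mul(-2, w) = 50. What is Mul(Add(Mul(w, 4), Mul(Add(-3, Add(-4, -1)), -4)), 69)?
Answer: -4692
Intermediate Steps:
w = -25 (w = Mul(Rational(-1, 2), 50) = -25)
Mul(Add(Mul(w, 4), Mul(Add(-3, Add(-4, -1)), -4)), 69) = Mul(Add(Mul(-25, 4), Mul(Add(-3, Add(-4, -1)), -4)), 69) = Mul(Add(-100, Mul(Add(-3, -5), -4)), 69) = Mul(Add(-100, Mul(-8, -4)), 69) = Mul(Add(-100, 32), 69) = Mul(-68, 69) = -4692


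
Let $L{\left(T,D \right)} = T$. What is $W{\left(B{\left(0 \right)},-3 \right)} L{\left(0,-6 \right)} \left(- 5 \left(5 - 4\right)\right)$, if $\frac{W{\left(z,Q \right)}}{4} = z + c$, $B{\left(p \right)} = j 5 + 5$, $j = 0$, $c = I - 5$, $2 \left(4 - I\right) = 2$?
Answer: $0$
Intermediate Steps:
$I = 3$ ($I = 4 - 1 = 3$)
$c = -2$ ($c = 3 - 5 = -2$)
$B{\left(p \right)} = 5$ ($B{\left(p \right)} = 0 \cdot 5 + 5 = 0 + 5 = 5$)
$W{\left(z,Q \right)} = -8 + 4 z$ ($W{\left(z,Q \right)} = 4 \left(z - 2\right) = 4 \left(-2 + z\right) = -8 + 4 z$)
$W{\left(B{\left(0 \right)},-3 \right)} L{\left(0,-6 \right)} \left(- 5 \left(5 - 4\right)\right) = \left(-8 + 4 \cdot 5\right) 0 \left(- 5 \left(5 - 4\right)\right) = \left(-8 + 20\right) 0 \left(\left(-5\right) 1\right) = 12 \cdot 0 \left(-5\right) = 0 \left(-5\right) = 0$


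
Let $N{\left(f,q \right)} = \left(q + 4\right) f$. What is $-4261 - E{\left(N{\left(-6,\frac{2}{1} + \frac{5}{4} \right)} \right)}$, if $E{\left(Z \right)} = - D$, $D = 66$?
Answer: $-4195$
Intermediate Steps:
$N{\left(f,q \right)} = f \left(4 + q\right)$ ($N{\left(f,q \right)} = \left(4 + q\right) f = f \left(4 + q\right)$)
$E{\left(Z \right)} = -66$ ($E{\left(Z \right)} = \left(-1\right) 66 = -66$)
$-4261 - E{\left(N{\left(-6,\frac{2}{1} + \frac{5}{4} \right)} \right)} = -4261 - -66 = -4261 + 66 = -4195$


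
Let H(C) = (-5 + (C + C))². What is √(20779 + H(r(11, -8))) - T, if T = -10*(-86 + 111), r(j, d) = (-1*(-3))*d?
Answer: 250 + 2*√5897 ≈ 403.58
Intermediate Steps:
r(j, d) = 3*d
H(C) = (-5 + 2*C)²
T = -250 (T = -10*25 = -250)
√(20779 + H(r(11, -8))) - T = √(20779 + (-5 + 2*(3*(-8)))²) - 1*(-250) = √(20779 + (-5 + 2*(-24))²) + 250 = √(20779 + (-5 - 48)²) + 250 = √(20779 + (-53)²) + 250 = √(20779 + 2809) + 250 = √23588 + 250 = 2*√5897 + 250 = 250 + 2*√5897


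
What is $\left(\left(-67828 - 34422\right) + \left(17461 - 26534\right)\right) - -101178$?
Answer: $-10145$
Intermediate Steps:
$\left(\left(-67828 - 34422\right) + \left(17461 - 26534\right)\right) - -101178 = \left(-102250 + \left(17461 - 26534\right)\right) + 101178 = \left(-102250 - 9073\right) + 101178 = -111323 + 101178 = -10145$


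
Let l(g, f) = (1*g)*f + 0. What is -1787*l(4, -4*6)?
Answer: 171552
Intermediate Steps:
l(g, f) = f*g (l(g, f) = g*f + 0 = f*g + 0 = f*g)
-1787*l(4, -4*6) = -1787*(-4*6)*4 = -(-42888)*4 = -1787*(-96) = 171552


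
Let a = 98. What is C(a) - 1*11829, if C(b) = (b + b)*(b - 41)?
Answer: -657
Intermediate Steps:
C(b) = 2*b*(-41 + b) (C(b) = (2*b)*(-41 + b) = 2*b*(-41 + b))
C(a) - 1*11829 = 2*98*(-41 + 98) - 1*11829 = 2*98*57 - 11829 = 11172 - 11829 = -657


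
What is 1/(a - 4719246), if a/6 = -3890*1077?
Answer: -1/29856426 ≈ -3.3494e-8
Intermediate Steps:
a = -25137180 (a = 6*(-3890*1077) = 6*(-4189530) = -25137180)
1/(a - 4719246) = 1/(-25137180 - 4719246) = 1/(-29856426) = -1/29856426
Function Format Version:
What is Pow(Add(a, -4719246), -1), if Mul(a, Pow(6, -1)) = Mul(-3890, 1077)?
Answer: Rational(-1, 29856426) ≈ -3.3494e-8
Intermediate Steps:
a = -25137180 (a = Mul(6, Mul(-3890, 1077)) = Mul(6, -4189530) = -25137180)
Pow(Add(a, -4719246), -1) = Pow(Add(-25137180, -4719246), -1) = Pow(-29856426, -1) = Rational(-1, 29856426)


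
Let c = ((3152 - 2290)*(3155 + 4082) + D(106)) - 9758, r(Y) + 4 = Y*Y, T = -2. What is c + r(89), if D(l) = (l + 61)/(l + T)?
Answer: 648591279/104 ≈ 6.2365e+6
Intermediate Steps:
D(l) = (61 + l)/(-2 + l) (D(l) = (l + 61)/(l - 2) = (61 + l)/(-2 + l))
r(Y) = -4 + Y**2 (r(Y) = -4 + Y*Y = -4 + Y**2)
c = 647767911/104 (c = ((3152 - 2290)*(3155 + 4082) + (61 + 106)/(-2 + 106)) - 9758 = (862*7237 + 167/104) - 9758 = (6238294 + (1/104)*167) - 9758 = (6238294 + 167/104) - 9758 = 648782743/104 - 9758 = 647767911/104 ≈ 6.2285e+6)
c + r(89) = 647767911/104 + (-4 + 89**2) = 647767911/104 + (-4 + 7921) = 647767911/104 + 7917 = 648591279/104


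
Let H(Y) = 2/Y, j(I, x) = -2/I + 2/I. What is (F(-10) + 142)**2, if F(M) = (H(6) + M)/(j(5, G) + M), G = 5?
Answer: 18395521/900 ≈ 20439.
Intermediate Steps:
j(I, x) = 0
F(M) = (1/3 + M)/M (F(M) = (2/6 + M)/(0 + M) = (2*(1/6) + M)/M = (1/3 + M)/M)
(F(-10) + 142)**2 = ((1/3 - 10)/(-10) + 142)**2 = (-1/10*(-29/3) + 142)**2 = (29/30 + 142)**2 = (4289/30)**2 = 18395521/900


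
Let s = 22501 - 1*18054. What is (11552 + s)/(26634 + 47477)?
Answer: 15999/74111 ≈ 0.21588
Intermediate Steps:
s = 4447 (s = 22501 - 18054 = 4447)
(11552 + s)/(26634 + 47477) = (11552 + 4447)/(26634 + 47477) = 15999/74111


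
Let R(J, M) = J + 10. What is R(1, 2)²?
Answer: 121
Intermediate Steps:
R(J, M) = 10 + J
R(1, 2)² = (10 + 1)² = 11² = 121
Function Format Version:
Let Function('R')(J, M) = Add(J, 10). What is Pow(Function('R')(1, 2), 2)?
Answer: 121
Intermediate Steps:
Function('R')(J, M) = Add(10, J)
Pow(Function('R')(1, 2), 2) = Pow(Add(10, 1), 2) = Pow(11, 2) = 121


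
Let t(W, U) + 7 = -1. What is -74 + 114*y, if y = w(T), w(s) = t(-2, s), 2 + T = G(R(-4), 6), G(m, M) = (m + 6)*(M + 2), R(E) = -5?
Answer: -986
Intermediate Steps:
t(W, U) = -8 (t(W, U) = -7 - 1 = -8)
G(m, M) = (2 + M)*(6 + m) (G(m, M) = (6 + m)*(2 + M) = (2 + M)*(6 + m))
T = 6 (T = -2 + (12 + 2*(-5) + 6*6 + 6*(-5)) = -2 + (12 - 10 + 36 - 30) = -2 + 8 = 6)
w(s) = -8
y = -8
-74 + 114*y = -74 + 114*(-8) = -74 - 912 = -986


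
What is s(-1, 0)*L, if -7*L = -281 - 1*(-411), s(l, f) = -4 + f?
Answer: 520/7 ≈ 74.286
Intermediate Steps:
L = -130/7 (L = -(-281 - 1*(-411))/7 = -(-281 + 411)/7 = -1/7*130 = -130/7 ≈ -18.571)
s(-1, 0)*L = (-4 + 0)*(-130/7) = -4*(-130/7) = 520/7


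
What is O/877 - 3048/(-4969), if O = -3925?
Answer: -16830229/4357813 ≈ -3.8621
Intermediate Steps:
O/877 - 3048/(-4969) = -3925/877 - 3048/(-4969) = -3925*1/877 - 3048*(-1/4969) = -3925/877 + 3048/4969 = -16830229/4357813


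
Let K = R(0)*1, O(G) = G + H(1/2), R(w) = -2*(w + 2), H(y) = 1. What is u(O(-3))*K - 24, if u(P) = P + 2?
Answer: -24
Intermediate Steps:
R(w) = -4 - 2*w (R(w) = -2*(2 + w) = -4 - 2*w)
O(G) = 1 + G (O(G) = G + 1 = 1 + G)
K = -4 (K = (-4 - 2*0)*1 = (-4 + 0)*1 = -4*1 = -4)
u(P) = 2 + P
u(O(-3))*K - 24 = (2 + (1 - 3))*(-4) - 24 = (2 - 2)*(-4) - 24 = 0*(-4) - 24 = 0 - 24 = -24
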